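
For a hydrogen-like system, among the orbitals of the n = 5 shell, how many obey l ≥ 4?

With n = 5 the allowed l are 0, 1, …, 4.
The (l, ml) pairs meeting l ≥ 4 give: l=4 → 9.
Total orbitals: 9.

9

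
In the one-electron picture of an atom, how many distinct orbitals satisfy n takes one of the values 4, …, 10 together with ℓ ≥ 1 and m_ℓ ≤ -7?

Work shell by shell — for each n, count the (ℓ, m_ℓ) pairs that satisfy ℓ ≥ 1 and m_ℓ ≤ -7:
n=8 → 1; n=9 → 3; n=10 → 6.
Total orbitals: 1 + 3 + 6 = 10.

10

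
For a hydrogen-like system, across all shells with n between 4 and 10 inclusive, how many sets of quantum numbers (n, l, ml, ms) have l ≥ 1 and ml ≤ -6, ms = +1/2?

For each n in the range, tally the orbitals obeying l ≥ 1 and ml ≤ -6:
n=7 → 1; n=8 → 3; n=9 → 6; n=10 → 10.
Orbitals: 1 + 3 + 6 + 10 = 20. With ms fixed to +1/2 there is one state per orbital, so 20 states.

20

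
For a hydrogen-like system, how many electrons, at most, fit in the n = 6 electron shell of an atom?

A shell holds 2n² electrons: 2 × 6² = 2 × 36 = 72.

72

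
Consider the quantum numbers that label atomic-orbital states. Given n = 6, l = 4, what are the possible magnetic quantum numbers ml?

-4, -3, -2, -1, 0, 1, 2, 3, 4

ml takes every integer from −l to +l. With l = 4 that gives the 9 values -4, -3, -2, -1, 0, 1, 2, 3, 4.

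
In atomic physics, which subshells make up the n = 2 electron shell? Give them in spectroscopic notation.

For n = 2, l runs from 0 to 1. In spectroscopic notation l = 0,1,2,… ↔ s,p,d,f,g,h,i, so the subshells are 2s, 2p.

2s, 2p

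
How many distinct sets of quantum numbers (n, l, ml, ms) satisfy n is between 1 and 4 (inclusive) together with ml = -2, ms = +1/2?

Per-shell orbital counts meeting the constraint:
n=3 → 1; n=4 → 2.
Orbitals: 1 + 2 = 3. With ms fixed to +1/2 there is one state per orbital, so 3 states.

3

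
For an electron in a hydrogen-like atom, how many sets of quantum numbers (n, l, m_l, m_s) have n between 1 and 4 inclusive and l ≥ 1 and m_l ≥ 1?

20

Count contributing orbitals for each principal shell:
n=2 → 1; n=3 → 3; n=4 → 6.
Orbitals: 1 + 3 + 6 = 10. Including both spin states (m_s = ±1/2) gives 2 × 10 = 20 states.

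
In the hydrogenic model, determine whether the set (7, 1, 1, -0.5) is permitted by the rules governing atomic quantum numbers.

Valid

n = 7 is a positive integer. l = 1 satisfies 0 ≤ l ≤ n−1 = 6. m_l = 1 lies in the range −l … +l (here −1 … 1). m_s = -1/2 is one of ±1/2.
All four constraints are satisfied.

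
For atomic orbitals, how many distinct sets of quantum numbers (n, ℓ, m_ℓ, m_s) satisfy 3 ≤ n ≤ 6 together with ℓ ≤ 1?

32

Count contributing orbitals for each principal shell:
n=3 → 4; n=4 → 4; n=5 → 4; n=6 → 4.
Orbitals: 4 + 4 + 4 + 4 = 16. Including both spin states (m_s = ±1/2) gives 2 × 16 = 32 states.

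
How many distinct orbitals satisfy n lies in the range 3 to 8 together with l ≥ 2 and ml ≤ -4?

Work shell by shell — for each n, count the (l, ml) pairs that satisfy l ≥ 2 and ml ≤ -4:
n=5 → 1; n=6 → 3; n=7 → 6; n=8 → 10.
Total orbitals: 1 + 3 + 6 + 10 = 20.

20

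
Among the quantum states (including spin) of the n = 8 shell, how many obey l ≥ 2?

Per l-value: l=2 → 5; l=3 → 7; l=4 → 9; l=5 → 11; l=6 → 13; l=7 → 15.
Orbitals: 5 + 7 + 9 + 11 + 13 + 15 = 60. Each orbital carries two spin states, so 60 × 2 = 120 states.

120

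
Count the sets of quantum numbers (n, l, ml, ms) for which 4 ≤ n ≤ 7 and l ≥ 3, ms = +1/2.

Go shell by shell, enumerating (l, ml) with l ≥ 3:
n=4 → 7; n=5 → 16; n=6 → 27; n=7 → 40.
Orbitals: 7 + 16 + 27 + 40 = 90. With ms fixed to +1/2 there is one state per orbital, so 90 states.

90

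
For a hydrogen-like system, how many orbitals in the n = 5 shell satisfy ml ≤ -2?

Go through l = 0, …, 4 (the values permitted for n = 5).
Orbitals with ml ≤ -2, by l: l=2 → 1; l=3 → 2; l=4 → 3.
Total orbitals: 1 + 2 + 3 = 6.

6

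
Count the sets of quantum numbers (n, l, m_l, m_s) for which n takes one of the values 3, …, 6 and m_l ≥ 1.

68

Per-shell orbital counts meeting the constraint:
n=3 → 3; n=4 → 6; n=5 → 10; n=6 → 15.
Orbitals: 3 + 6 + 10 + 15 = 34. Including both spin states (m_s = ±1/2) gives 2 × 34 = 68 states.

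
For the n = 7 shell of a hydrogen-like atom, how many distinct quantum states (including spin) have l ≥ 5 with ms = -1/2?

With n = 7 the allowed l are 0, 1, …, 6.
Orbitals with l ≥ 5, by l: l=5 → 11; l=6 → 13.
Orbitals: 11 + 13 = 24. With ms fixed to a single value there is one state per orbital, giving 24 states.

24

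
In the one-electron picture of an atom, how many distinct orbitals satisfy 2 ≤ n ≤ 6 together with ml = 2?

10

For each n in the range, tally the orbitals obeying ml = 2:
n=3 → 1; n=4 → 2; n=5 → 3; n=6 → 4.
Total orbitals: 1 + 2 + 3 + 4 = 10.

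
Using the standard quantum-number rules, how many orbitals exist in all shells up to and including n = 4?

30

Total orbitals = 1² + 2² + 3² + 4² = 30.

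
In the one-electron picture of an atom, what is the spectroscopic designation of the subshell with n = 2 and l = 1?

l = 1 corresponds to the letter 'p', so the subshell is 2p.

2p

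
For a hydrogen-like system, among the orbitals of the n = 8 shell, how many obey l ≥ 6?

28

Contributions: l=6 → 13; l=7 → 15.
Total orbitals: 13 + 15 = 28.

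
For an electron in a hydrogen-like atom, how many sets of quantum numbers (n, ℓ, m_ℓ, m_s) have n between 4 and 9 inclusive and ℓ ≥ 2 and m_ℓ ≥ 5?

40

Work shell by shell — for each n, count the (ℓ, m_ℓ) pairs that satisfy ℓ ≥ 2 and m_ℓ ≥ 5:
n=6 → 1; n=7 → 3; n=8 → 6; n=9 → 10.
Orbitals: 1 + 3 + 6 + 10 = 20. Including both spin states (m_s = ±1/2) gives 2 × 20 = 40 states.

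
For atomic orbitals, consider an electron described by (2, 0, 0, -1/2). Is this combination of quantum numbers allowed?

Yes

n = 2 is a positive integer. l = 0 satisfies 0 ≤ l ≤ n−1 = 1. ml = 0 lies in the range −l … +l (here 0). ms = -1/2 is one of ±1/2.
All four constraints are satisfied.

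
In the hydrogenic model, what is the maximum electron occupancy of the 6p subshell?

A subshell with l = 1 has 2l+1 = 3 orbitals, each holding 2 electrons (spin ±1/2), so 3 × 2 = 6.

6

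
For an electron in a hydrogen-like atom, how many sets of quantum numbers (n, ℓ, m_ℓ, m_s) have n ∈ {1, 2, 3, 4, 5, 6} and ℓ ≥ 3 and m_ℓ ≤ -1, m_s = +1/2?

22

Go shell by shell, enumerating (ℓ, m_ℓ) with ℓ ≥ 3 and m_ℓ ≤ -1:
n=4 → 3; n=5 → 7; n=6 → 12.
Orbitals: 3 + 7 + 12 = 22. With m_s fixed to +1/2 there is one state per orbital, so 22 states.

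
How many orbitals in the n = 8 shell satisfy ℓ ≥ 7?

With n = 8 the allowed ℓ are 0, 1, …, 7.
Per ℓ-value: ℓ=7 → 15.
Total orbitals: 15.

15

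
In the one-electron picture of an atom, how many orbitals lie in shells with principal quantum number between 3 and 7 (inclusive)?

135

Shell n has n² orbitals: 3²=9 + 4²=16 + 5²=25 + 6²=36 + 7²=49 = 135 orbitals.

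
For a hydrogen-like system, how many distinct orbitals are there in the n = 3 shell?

The n = 3 shell contains n² = 3² = 9 orbitals.

9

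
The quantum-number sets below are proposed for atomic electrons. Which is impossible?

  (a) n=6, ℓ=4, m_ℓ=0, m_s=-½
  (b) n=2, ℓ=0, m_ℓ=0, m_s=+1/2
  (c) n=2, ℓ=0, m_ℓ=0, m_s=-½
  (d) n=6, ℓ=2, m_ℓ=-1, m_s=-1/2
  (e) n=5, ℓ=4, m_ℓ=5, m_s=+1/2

(e) has |m_ℓ| = 5 > ℓ = 4, violating −ℓ ≤ m_ℓ ≤ ℓ.
The remaining sets (a), (b), (c), (d) satisfy all four rules.

(e)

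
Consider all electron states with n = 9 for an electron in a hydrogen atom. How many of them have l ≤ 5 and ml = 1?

10

Go through l = 0, …, 8 (the values permitted for n = 9).
Contributions: l=1 → 1; l=2 → 1; l=3 → 1; l=4 → 1; l=5 → 1.
Orbitals: 1 + 1 + 1 + 1 + 1 = 5. Each orbital carries two spin states, so 5 × 2 = 10 states.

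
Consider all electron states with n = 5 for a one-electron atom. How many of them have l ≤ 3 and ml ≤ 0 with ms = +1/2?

10

The n = 5 shell has l = 0 through 4; check each.
Per l-value: l=0 → 1; l=1 → 2; l=2 → 3; l=3 → 4.
Orbitals: 1 + 2 + 3 + 4 = 10. With ms fixed to a single value there is one state per orbital, giving 10 states.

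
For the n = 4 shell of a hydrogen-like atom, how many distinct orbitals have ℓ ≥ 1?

The n = 4 shell has ℓ = 0 through 3; check each.
Contributions: ℓ=1 → 3; ℓ=2 → 5; ℓ=3 → 7.
Total orbitals: 3 + 5 + 7 = 15.

15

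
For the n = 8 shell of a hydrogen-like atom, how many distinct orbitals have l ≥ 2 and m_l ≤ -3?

15

Orbitals with l ≥ 2 and m_l ≤ -3, by l: l=3 → 1; l=4 → 2; l=5 → 3; l=6 → 4; l=7 → 5.
Total orbitals: 1 + 2 + 3 + 4 + 5 = 15.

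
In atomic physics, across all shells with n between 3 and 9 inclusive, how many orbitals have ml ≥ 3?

56

Per-shell orbital counts meeting the constraint:
n=4 → 1; n=5 → 3; n=6 → 6; n=7 → 10; n=8 → 15; n=9 → 21.
Total orbitals: 1 + 3 + 6 + 10 + 15 + 21 = 56.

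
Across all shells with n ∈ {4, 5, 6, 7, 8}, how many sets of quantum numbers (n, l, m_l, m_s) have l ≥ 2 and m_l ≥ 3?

70

Count contributing orbitals for each principal shell:
n=4 → 1; n=5 → 3; n=6 → 6; n=7 → 10; n=8 → 15.
Orbitals: 1 + 3 + 6 + 10 + 15 = 35. Including both spin states (m_s = ±1/2) gives 2 × 35 = 70 states.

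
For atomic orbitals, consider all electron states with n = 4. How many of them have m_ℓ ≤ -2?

6

With n = 4 the allowed ℓ are 0, 1, …, 3.
Orbitals with m_ℓ ≤ -2, by ℓ: ℓ=2 → 1; ℓ=3 → 2.
Orbitals: 1 + 2 = 3. Each orbital carries two spin states, so 3 × 2 = 6 states.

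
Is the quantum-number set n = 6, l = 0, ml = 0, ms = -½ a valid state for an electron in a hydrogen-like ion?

Yes

n = 6 is a positive integer. l = 0 satisfies 0 ≤ l ≤ n−1 = 5. ml = 0 lies in the range −l … +l (here 0). ms = -1/2 is one of ±1/2.
All four constraints are satisfied.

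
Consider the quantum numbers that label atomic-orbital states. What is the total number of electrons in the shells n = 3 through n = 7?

270

Shell n has n² orbitals: 3²=9 + 4²=16 + 5²=25 + 6²=36 + 7²=49 = 135 orbitals.
Two spin states per orbital: 2 × 135 = 270 electrons.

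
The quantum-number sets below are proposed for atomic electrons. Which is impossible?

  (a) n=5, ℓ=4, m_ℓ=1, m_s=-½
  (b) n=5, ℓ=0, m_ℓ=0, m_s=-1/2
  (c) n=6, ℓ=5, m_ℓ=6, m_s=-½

(c)

(c) has |m_ℓ| = 6 > ℓ = 5, violating −ℓ ≤ m_ℓ ≤ ℓ.
The remaining sets (a), (b) satisfy all four rules.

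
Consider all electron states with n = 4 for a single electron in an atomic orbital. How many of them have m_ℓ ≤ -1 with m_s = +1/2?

6

Go through ℓ = 0, …, 3 (the values permitted for n = 4).
Per ℓ-value: ℓ=1 → 1; ℓ=2 → 2; ℓ=3 → 3.
Orbitals: 1 + 2 + 3 = 6. With m_s fixed to a single value there is one state per orbital, giving 6 states.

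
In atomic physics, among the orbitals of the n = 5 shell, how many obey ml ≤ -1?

10

Go through l = 0, …, 4 (the values permitted for n = 5).
Per l-value: l=1 → 1; l=2 → 2; l=3 → 3; l=4 → 4.
Total orbitals: 1 + 2 + 3 + 4 = 10.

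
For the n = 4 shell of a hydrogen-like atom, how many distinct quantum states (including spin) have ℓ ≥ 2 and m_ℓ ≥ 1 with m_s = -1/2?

5

For n = 4, ℓ ranges over 0 … 3.
Contributions: ℓ=2 → 2; ℓ=3 → 3.
Orbitals: 2 + 3 = 5. With m_s fixed to a single value there is one state per orbital, giving 5 states.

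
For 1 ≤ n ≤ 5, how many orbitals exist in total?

55

Total orbitals = 1² + 2² + 3² + 4² + 5² = 55.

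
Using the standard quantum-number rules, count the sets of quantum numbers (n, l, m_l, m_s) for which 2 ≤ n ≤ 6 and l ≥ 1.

170

Go shell by shell, enumerating (l, m_l) with l ≥ 1:
n=2 → 3; n=3 → 8; n=4 → 15; n=5 → 24; n=6 → 35.
Orbitals: 3 + 8 + 15 + 24 + 35 = 85. Including both spin states (m_s = ±1/2) gives 2 × 85 = 170 states.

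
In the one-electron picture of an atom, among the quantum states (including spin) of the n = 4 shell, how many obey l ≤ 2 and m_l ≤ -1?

6

Orbitals with l ≤ 2 and m_l ≤ -1, by l: l=1 → 1; l=2 → 2.
Orbitals: 1 + 2 = 3. Each orbital carries two spin states, so 3 × 2 = 6 states.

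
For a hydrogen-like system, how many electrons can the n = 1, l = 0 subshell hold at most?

A subshell with l = 0 has 2l+1 = 1 orbital, each holding 2 electrons (spin ±1/2), so 1 × 2 = 2.

2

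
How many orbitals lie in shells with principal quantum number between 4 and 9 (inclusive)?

271

Shell n has n² orbitals: 4²=16 + 5²=25 + 6²=36 + 7²=49 + 8²=64 + 9²=81 = 271 orbitals.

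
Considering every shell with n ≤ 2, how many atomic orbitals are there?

5

Total orbitals = 1² + 2² = 5.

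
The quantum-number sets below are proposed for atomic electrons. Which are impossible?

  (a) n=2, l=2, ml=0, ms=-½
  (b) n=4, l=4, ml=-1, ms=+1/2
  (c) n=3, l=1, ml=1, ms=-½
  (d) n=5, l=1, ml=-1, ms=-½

(a) and (b)

(a) has l = 2 ≥ n = 2, violating 0 ≤ l ≤ n−1.
(b) has l = 4 ≥ n = 4, violating 0 ≤ l ≤ n−1.
The remaining sets (c), (d) satisfy all four rules.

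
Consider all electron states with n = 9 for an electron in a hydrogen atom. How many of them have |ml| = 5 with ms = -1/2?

Contributions: l=5 → 2; l=6 → 2; l=7 → 2; l=8 → 2.
Orbitals: 2 + 2 + 2 + 2 = 8. With ms fixed to a single value there is one state per orbital, giving 8 states.

8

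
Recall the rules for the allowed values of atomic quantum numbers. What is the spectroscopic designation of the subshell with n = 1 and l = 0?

1s

l = 0 corresponds to the letter 's', so the subshell is 1s.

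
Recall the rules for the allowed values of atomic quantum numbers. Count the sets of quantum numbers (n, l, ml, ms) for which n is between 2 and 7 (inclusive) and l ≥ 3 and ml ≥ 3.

Count contributing orbitals for each principal shell:
n=4 → 1; n=5 → 3; n=6 → 6; n=7 → 10.
Orbitals: 1 + 3 + 6 + 10 = 20. Including both spin states (ms = ±1/2) gives 2 × 20 = 40 states.

40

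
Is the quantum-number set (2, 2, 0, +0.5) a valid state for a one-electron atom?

The orbital quantum number must satisfy 0 ≤ l ≤ n−1. With n = 2 the allowed l values are 0, 1, so l = 2 is out of range.

Invalid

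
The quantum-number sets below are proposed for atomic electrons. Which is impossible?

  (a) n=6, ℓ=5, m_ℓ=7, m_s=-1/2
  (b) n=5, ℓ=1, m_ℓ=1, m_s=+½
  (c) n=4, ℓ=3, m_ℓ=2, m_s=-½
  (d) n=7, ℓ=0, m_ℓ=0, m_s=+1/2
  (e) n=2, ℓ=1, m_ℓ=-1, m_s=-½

(a)

(a) has |m_ℓ| = 7 > ℓ = 5, violating −ℓ ≤ m_ℓ ≤ ℓ.
The remaining sets (b), (c), (d), (e) satisfy all four rules.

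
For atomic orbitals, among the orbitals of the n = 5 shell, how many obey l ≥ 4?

9

With n = 5 the allowed l are 0, 1, …, 4.
Orbitals with l ≥ 4, by l: l=4 → 9.
Total orbitals: 9.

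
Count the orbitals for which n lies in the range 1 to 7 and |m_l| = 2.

Per-shell orbital counts meeting the constraint:
n=3 → 2; n=4 → 4; n=5 → 6; n=6 → 8; n=7 → 10.
Total orbitals: 2 + 4 + 6 + 8 + 10 = 30.

30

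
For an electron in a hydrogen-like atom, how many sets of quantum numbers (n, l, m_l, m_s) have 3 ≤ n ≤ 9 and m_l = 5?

20

Count contributing orbitals for each principal shell:
n=6 → 1; n=7 → 2; n=8 → 3; n=9 → 4.
Orbitals: 1 + 2 + 3 + 4 = 10. Including both spin states (m_s = ±1/2) gives 2 × 10 = 20 states.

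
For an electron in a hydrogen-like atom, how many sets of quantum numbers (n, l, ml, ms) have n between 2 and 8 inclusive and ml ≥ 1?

For each n in the range, tally the orbitals obeying ml ≥ 1:
n=2 → 1; n=3 → 3; n=4 → 6; n=5 → 10; n=6 → 15; n=7 → 21; n=8 → 28.
Orbitals: 1 + 3 + 6 + 10 + 15 + 21 + 28 = 84. Including both spin states (ms = ±1/2) gives 2 × 84 = 168 states.

168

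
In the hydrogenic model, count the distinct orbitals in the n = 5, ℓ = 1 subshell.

A subshell has 2ℓ+1 orbitals; with ℓ = 1, that's 3.

3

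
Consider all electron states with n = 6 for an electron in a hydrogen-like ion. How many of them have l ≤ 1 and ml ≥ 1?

2

The (l, ml) pairs meeting l ≤ 1 and ml ≥ 1 give: l=1 → 1.
Orbitals: 1. Each orbital carries two spin states, so 1 × 2 = 2 states.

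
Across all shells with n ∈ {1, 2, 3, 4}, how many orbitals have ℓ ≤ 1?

Per-shell orbital counts meeting the constraint:
n=1 → 1; n=2 → 4; n=3 → 4; n=4 → 4.
Total orbitals: 1 + 4 + 4 + 4 = 13.

13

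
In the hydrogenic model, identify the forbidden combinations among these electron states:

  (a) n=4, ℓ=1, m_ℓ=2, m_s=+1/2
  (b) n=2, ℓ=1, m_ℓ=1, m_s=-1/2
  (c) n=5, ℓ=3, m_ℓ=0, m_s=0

(a) has |m_ℓ| = 2 > ℓ = 1, violating −ℓ ≤ m_ℓ ≤ ℓ.
(c) has m_s = 0, but an electron's spin must be ±1/2.
The remaining set (b) satisfies all four rules.

(a) and (c)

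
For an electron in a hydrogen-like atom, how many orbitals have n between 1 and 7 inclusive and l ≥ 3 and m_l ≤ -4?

10

For each n in the range, tally the orbitals obeying l ≥ 3 and m_l ≤ -4:
n=5 → 1; n=6 → 3; n=7 → 6.
Total orbitals: 1 + 3 + 6 = 10.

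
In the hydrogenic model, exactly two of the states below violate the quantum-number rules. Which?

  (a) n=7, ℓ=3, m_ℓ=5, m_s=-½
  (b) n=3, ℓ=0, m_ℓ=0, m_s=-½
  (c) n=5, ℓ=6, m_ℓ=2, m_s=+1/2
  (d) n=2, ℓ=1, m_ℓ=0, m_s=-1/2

(a) has |m_ℓ| = 5 > ℓ = 3, violating −ℓ ≤ m_ℓ ≤ ℓ.
(c) has ℓ = 6 ≥ n = 5, violating 0 ≤ ℓ ≤ n−1.
The remaining sets (b), (d) satisfy all four rules.

(a) and (c)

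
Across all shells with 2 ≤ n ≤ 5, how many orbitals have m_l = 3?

Per-shell orbital counts meeting the constraint:
n=4 → 1; n=5 → 2.
Total orbitals: 1 + 2 = 3.

3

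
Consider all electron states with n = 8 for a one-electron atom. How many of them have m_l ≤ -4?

For n = 8, l ranges over 0 … 7.
Contributions: l=4 → 1; l=5 → 2; l=6 → 3; l=7 → 4.
Orbitals: 1 + 2 + 3 + 4 = 10. Each orbital carries two spin states, so 10 × 2 = 20 states.

20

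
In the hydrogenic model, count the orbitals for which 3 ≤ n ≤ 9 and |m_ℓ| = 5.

20

Per-shell orbital counts meeting the constraint:
n=6 → 2; n=7 → 4; n=8 → 6; n=9 → 8.
Total orbitals: 2 + 4 + 6 + 8 = 20.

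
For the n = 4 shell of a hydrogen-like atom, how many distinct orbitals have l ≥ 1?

For n = 4, l ranges over 0 … 3.
The (l, m_l) pairs meeting l ≥ 1 give: l=1 → 3; l=2 → 5; l=3 → 7.
Total orbitals: 3 + 5 + 7 = 15.

15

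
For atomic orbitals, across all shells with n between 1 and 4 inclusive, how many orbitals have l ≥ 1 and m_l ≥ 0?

16

Go shell by shell, enumerating (l, m_l) with l ≥ 1 and m_l ≥ 0:
n=2 → 2; n=3 → 5; n=4 → 9.
Total orbitals: 2 + 5 + 9 = 16.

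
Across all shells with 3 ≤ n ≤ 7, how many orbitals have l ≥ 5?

Count contributing orbitals for each principal shell:
n=6 → 11; n=7 → 24.
Total orbitals: 11 + 24 = 35.

35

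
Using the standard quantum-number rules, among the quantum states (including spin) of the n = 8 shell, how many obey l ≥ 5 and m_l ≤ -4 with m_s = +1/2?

The n = 8 shell has l = 0 through 7; check each.
The (l, m_l) pairs meeting l ≥ 5 and m_l ≤ -4 give: l=5 → 2; l=6 → 3; l=7 → 4.
Orbitals: 2 + 3 + 4 = 9. With m_s fixed to a single value there is one state per orbital, giving 9 states.

9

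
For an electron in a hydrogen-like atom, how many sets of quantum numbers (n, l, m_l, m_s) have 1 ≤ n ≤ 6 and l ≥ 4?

Count contributing orbitals for each principal shell:
n=5 → 9; n=6 → 20.
Orbitals: 9 + 20 = 29. Including both spin states (m_s = ±1/2) gives 2 × 29 = 58 states.

58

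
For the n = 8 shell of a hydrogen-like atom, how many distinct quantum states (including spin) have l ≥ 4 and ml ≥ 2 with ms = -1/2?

18

Go through l = 0, …, 7 (the values permitted for n = 8).
Orbitals with l ≥ 4 and ml ≥ 2, by l: l=4 → 3; l=5 → 4; l=6 → 5; l=7 → 6.
Orbitals: 3 + 4 + 5 + 6 = 18. With ms fixed to a single value there is one state per orbital, giving 18 states.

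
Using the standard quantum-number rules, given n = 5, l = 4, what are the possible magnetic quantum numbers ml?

-4, -3, -2, -1, 0, 1, 2, 3, 4

ml takes every integer from −l to +l. With l = 4 that gives the 9 values -4, -3, -2, -1, 0, 1, 2, 3, 4.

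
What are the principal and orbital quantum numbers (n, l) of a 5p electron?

The leading integer gives n = 5; the letter 'p' means l = 1.

n = 5, l = 1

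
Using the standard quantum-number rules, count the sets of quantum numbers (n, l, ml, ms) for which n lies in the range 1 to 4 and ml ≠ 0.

Per-shell orbital counts meeting the constraint:
n=2 → 2; n=3 → 6; n=4 → 12.
Orbitals: 2 + 6 + 12 = 20. Including both spin states (ms = ±1/2) gives 2 × 20 = 40 states.

40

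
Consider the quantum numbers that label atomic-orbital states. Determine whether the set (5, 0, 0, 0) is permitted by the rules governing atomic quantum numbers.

Not allowed

The spin quantum number for an electron can only be m_s = +1/2 or −1/2; m_s = 0 is not one of those.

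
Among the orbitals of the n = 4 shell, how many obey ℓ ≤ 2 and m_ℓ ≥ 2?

With n = 4 the allowed ℓ are 0, 1, …, 3.
Orbitals with ℓ ≤ 2 and m_ℓ ≥ 2, by ℓ: ℓ=2 → 1.
Total orbitals: 1.

1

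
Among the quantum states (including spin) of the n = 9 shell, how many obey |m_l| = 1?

For n = 9, l ranges over 0 … 8.
Per l-value: l=1 → 2; l=2 → 2; l=3 → 2; l=4 → 2; l=5 → 2; l=6 → 2; l=7 → 2; l=8 → 2.
Orbitals: 2 + 2 + 2 + 2 + 2 + 2 + 2 + 2 = 16. Each orbital carries two spin states, so 16 × 2 = 32 states.

32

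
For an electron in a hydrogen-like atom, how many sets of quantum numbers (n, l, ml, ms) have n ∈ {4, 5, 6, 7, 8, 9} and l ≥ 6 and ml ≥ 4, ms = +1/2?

22

Per-shell orbital counts meeting the constraint:
n=7 → 3; n=8 → 7; n=9 → 12.
Orbitals: 3 + 7 + 12 = 22. With ms fixed to +1/2 there is one state per orbital, so 22 states.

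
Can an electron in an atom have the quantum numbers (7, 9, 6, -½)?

The orbital quantum number must satisfy 0 ≤ l ≤ n−1. With n = 7 the allowed l values are 0, 1, 2, 3, 4, 5, 6, so l = 9 is out of range.

Not allowed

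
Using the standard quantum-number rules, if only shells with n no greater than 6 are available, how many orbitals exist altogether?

Total orbitals = 1² + 2² + 3² + 4² + 5² + 6² = 91.

91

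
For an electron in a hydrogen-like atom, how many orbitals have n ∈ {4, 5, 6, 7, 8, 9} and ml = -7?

Per-shell orbital counts meeting the constraint:
n=8 → 1; n=9 → 2.
Total orbitals: 1 + 2 = 3.

3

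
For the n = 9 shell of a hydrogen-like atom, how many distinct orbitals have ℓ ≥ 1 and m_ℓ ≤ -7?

3

For n = 9, ℓ ranges over 0 … 8.
Contributions: ℓ=7 → 1; ℓ=8 → 2.
Total orbitals: 1 + 2 = 3.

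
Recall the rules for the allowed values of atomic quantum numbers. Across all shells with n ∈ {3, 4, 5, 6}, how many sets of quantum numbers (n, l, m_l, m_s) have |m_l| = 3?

Go shell by shell, enumerating (l, m_l) with |m_l| = 3:
n=4 → 2; n=5 → 4; n=6 → 6.
Orbitals: 2 + 4 + 6 = 12. Including both spin states (m_s = ±1/2) gives 2 × 12 = 24 states.

24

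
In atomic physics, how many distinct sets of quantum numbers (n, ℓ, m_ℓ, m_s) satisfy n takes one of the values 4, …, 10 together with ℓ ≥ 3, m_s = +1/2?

For each n in the range, tally the orbitals obeying ℓ ≥ 3:
n=4 → 7; n=5 → 16; n=6 → 27; n=7 → 40; n=8 → 55; n=9 → 72; n=10 → 91.
Orbitals: 7 + 16 + 27 + 40 + 55 + 72 + 91 = 308. With m_s fixed to +1/2 there is one state per orbital, so 308 states.

308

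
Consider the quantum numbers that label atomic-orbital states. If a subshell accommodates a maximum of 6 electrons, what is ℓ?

2(2ℓ+1) = 6 ⇒ 2ℓ+1 = 3 ⇒ ℓ = 1.

ℓ = 1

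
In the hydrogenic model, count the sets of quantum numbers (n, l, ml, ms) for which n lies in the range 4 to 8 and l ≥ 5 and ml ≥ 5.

Treat each shell separately and count matching orbitals:
n=6 → 1; n=7 → 3; n=8 → 6.
Orbitals: 1 + 3 + 6 = 10. Including both spin states (ms = ±1/2) gives 2 × 10 = 20 states.

20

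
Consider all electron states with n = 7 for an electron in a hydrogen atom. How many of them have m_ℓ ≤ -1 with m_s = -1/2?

21

The n = 7 shell has ℓ = 0 through 6; check each.
Orbitals with m_ℓ ≤ -1, by ℓ: ℓ=1 → 1; ℓ=2 → 2; ℓ=3 → 3; ℓ=4 → 4; ℓ=5 → 5; ℓ=6 → 6.
Orbitals: 1 + 2 + 3 + 4 + 5 + 6 = 21. With m_s fixed to a single value there is one state per orbital, giving 21 states.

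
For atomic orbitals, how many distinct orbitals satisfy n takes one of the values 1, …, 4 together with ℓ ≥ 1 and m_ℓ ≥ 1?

Treat each shell separately and count matching orbitals:
n=2 → 1; n=3 → 3; n=4 → 6.
Total orbitals: 1 + 3 + 6 = 10.

10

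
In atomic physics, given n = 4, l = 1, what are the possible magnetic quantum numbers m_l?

-1, 0, 1

m_l takes every integer from −l to +l. With l = 1 that gives the 3 values -1, 0, 1.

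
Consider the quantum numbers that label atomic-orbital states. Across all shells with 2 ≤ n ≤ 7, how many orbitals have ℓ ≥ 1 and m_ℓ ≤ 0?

Treat each shell separately and count matching orbitals:
n=2 → 2; n=3 → 5; n=4 → 9; n=5 → 14; n=6 → 20; n=7 → 27.
Total orbitals: 2 + 5 + 9 + 14 + 20 + 27 = 77.

77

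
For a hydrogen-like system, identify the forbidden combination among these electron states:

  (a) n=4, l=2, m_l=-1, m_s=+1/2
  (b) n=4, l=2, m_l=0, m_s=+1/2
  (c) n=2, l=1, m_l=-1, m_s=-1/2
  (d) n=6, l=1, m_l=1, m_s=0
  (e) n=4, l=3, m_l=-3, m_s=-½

(d) has m_s = 0, but an electron's spin must be ±1/2.
The remaining sets (a), (b), (c), (e) satisfy all four rules.

(d)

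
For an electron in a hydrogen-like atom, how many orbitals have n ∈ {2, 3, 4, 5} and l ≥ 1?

50

For each n in the range, tally the orbitals obeying l ≥ 1:
n=2 → 3; n=3 → 8; n=4 → 15; n=5 → 24.
Total orbitals: 3 + 8 + 15 + 24 = 50.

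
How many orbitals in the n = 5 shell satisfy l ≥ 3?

16

Go through l = 0, …, 4 (the values permitted for n = 5).
The (l, m_l) pairs meeting l ≥ 3 give: l=3 → 7; l=4 → 9.
Total orbitals: 7 + 9 = 16.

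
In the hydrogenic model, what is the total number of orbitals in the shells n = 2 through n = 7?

Shell n has n² orbitals: 2²=4 + 3²=9 + 4²=16 + 5²=25 + 6²=36 + 7²=49 = 139 orbitals.

139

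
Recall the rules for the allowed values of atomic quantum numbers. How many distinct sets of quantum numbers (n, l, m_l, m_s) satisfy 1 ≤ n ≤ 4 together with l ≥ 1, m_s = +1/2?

26

Per-shell orbital counts meeting the constraint:
n=2 → 3; n=3 → 8; n=4 → 15.
Orbitals: 3 + 8 + 15 = 26. With m_s fixed to +1/2 there is one state per orbital, so 26 states.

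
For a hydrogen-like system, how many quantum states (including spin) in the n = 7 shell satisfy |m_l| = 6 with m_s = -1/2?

2

Contributions: l=6 → 2.
Orbitals: 2. With m_s fixed to a single value there is one state per orbital, giving 2 states.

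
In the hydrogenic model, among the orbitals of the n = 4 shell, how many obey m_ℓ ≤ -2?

Per ℓ-value: ℓ=2 → 1; ℓ=3 → 2.
Total orbitals: 1 + 2 = 3.

3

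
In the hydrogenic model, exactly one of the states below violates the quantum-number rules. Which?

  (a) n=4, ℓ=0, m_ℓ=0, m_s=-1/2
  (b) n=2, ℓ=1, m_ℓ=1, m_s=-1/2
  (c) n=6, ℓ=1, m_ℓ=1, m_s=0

(c) has m_s = 0, but an electron's spin must be ±1/2.
The remaining sets (a), (b) satisfy all four rules.

(c)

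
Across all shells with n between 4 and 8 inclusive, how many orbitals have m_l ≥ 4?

Per-shell orbital counts meeting the constraint:
n=5 → 1; n=6 → 3; n=7 → 6; n=8 → 10.
Total orbitals: 1 + 3 + 6 + 10 = 20.

20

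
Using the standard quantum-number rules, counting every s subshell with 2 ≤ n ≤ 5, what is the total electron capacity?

An s subshell (l = 0) exists for every n ≥ 1, so shells n = 2, 3, 4, 5 each contribute one — 4 subshells.
Since each s subshell holds 2(2·0+1) = 2 electrons, the total is 4 × 2 = 8.

8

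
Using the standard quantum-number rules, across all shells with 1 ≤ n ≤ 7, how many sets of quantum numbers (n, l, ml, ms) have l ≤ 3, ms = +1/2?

Treat each shell separately and count matching orbitals:
n=1 → 1; n=2 → 4; n=3 → 9; n=4 → 16; n=5 → 16; n=6 → 16; n=7 → 16.
Orbitals: 1 + 4 + 9 + 16 + 16 + 16 + 16 = 78. With ms fixed to +1/2 there is one state per orbital, so 78 states.

78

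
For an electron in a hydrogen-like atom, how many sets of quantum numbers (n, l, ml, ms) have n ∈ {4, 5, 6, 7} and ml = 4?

12

For each n in the range, tally the orbitals obeying ml = 4:
n=5 → 1; n=6 → 2; n=7 → 3.
Orbitals: 1 + 2 + 3 = 6. Including both spin states (ms = ±1/2) gives 2 × 6 = 12 states.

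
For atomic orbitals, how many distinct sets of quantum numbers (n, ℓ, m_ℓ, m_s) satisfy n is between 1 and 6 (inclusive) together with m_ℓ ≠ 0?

140

For each n in the range, tally the orbitals obeying m_ℓ ≠ 0:
n=2 → 2; n=3 → 6; n=4 → 12; n=5 → 20; n=6 → 30.
Orbitals: 2 + 6 + 12 + 20 + 30 = 70. Including both spin states (m_s = ±1/2) gives 2 × 70 = 140 states.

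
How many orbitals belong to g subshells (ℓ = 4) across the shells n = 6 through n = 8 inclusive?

27

A g subshell (ℓ = 4) exists for every n ≥ 5, so shells n = 6, 7, 8 each contribute one — 3 subshells.
Since each g subshell has 2·4+1 = 9 orbitals, the total is 3 × 9 = 27.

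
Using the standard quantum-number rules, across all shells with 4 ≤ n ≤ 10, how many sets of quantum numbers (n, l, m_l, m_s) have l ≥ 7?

Per-shell orbital counts meeting the constraint:
n=8 → 15; n=9 → 32; n=10 → 51.
Orbitals: 15 + 32 + 51 = 98. Including both spin states (m_s = ±1/2) gives 2 × 98 = 196 states.

196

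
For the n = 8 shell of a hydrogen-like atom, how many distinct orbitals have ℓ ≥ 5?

39

Per ℓ-value: ℓ=5 → 11; ℓ=6 → 13; ℓ=7 → 15.
Total orbitals: 11 + 13 + 15 = 39.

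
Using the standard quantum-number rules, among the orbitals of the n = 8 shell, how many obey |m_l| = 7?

2

With n = 8 the allowed l are 0, 1, …, 7.
Contributions: l=7 → 2.
Total orbitals: 2.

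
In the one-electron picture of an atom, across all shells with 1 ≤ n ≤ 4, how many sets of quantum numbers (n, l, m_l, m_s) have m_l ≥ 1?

Per-shell orbital counts meeting the constraint:
n=2 → 1; n=3 → 3; n=4 → 6.
Orbitals: 1 + 3 + 6 = 10. Including both spin states (m_s = ±1/2) gives 2 × 10 = 20 states.

20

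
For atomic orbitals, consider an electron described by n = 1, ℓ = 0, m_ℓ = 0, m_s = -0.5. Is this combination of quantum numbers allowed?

Allowed

n = 1 is a positive integer. ℓ = 0 satisfies 0 ≤ ℓ ≤ n−1 = 0. m_ℓ = 0 lies in the range −ℓ … +ℓ (here 0). m_s = -1/2 is one of ±1/2.
All four constraints are satisfied.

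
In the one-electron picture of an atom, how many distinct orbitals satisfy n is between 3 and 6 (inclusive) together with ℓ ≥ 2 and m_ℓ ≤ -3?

10

Per-shell orbital counts meeting the constraint:
n=4 → 1; n=5 → 3; n=6 → 6.
Total orbitals: 1 + 3 + 6 = 10.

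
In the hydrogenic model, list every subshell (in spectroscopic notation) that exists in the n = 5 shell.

For n = 5, l runs from 0 to 4. In spectroscopic notation l = 0,1,2,… ↔ s,p,d,f,g,h,i, so the subshells are 5s, 5p, 5d, 5f, 5g.

5s, 5p, 5d, 5f, 5g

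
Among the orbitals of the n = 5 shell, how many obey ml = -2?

The n = 5 shell has l = 0 through 4; check each.
Orbitals with ml = -2, by l: l=2 → 1; l=3 → 1; l=4 → 1.
Total orbitals: 1 + 1 + 1 = 3.

3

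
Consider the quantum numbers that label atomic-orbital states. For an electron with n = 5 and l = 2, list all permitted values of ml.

ml takes every integer from −l to +l. With l = 2 that gives the 5 values -2, -1, 0, 1, 2.

-2, -1, 0, 1, 2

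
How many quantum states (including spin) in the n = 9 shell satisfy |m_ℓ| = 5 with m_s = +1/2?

8

Orbitals with |m_ℓ| = 5, by ℓ: ℓ=5 → 2; ℓ=6 → 2; ℓ=7 → 2; ℓ=8 → 2.
Orbitals: 2 + 2 + 2 + 2 = 8. With m_s fixed to a single value there is one state per orbital, giving 8 states.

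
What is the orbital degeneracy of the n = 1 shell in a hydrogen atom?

The n = 1 shell contains n² = 1² = 1 orbital.

1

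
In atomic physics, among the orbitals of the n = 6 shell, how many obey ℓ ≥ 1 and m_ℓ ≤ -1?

The n = 6 shell has ℓ = 0 through 5; check each.
The (ℓ, m_ℓ) pairs meeting ℓ ≥ 1 and m_ℓ ≤ -1 give: ℓ=1 → 1; ℓ=2 → 2; ℓ=3 → 3; ℓ=4 → 4; ℓ=5 → 5.
Total orbitals: 1 + 2 + 3 + 4 + 5 = 15.

15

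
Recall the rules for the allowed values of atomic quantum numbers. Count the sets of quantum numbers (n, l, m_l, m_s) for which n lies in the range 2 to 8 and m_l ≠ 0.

Count contributing orbitals for each principal shell:
n=2 → 2; n=3 → 6; n=4 → 12; n=5 → 20; n=6 → 30; n=7 → 42; n=8 → 56.
Orbitals: 2 + 6 + 12 + 20 + 30 + 42 + 56 = 168. Including both spin states (m_s = ±1/2) gives 2 × 168 = 336 states.

336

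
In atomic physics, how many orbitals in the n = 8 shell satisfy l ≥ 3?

55

For n = 8, l ranges over 0 … 7.
Contributions: l=3 → 7; l=4 → 9; l=5 → 11; l=6 → 13; l=7 → 15.
Total orbitals: 7 + 9 + 11 + 13 + 15 = 55.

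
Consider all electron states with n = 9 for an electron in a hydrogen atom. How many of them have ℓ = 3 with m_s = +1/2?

7

Per ℓ-value: ℓ=3 → 7.
Orbitals: 7. With m_s fixed to a single value there is one state per orbital, giving 7 states.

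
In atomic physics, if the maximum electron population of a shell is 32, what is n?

2n² = 32 ⇒ n² = 16 ⇒ n = 4.

n = 4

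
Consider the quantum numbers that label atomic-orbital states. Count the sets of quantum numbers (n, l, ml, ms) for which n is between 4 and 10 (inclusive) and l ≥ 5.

Count contributing orbitals for each principal shell:
n=6 → 11; n=7 → 24; n=8 → 39; n=9 → 56; n=10 → 75.
Orbitals: 11 + 24 + 39 + 56 + 75 = 205. Including both spin states (ms = ±1/2) gives 2 × 205 = 410 states.

410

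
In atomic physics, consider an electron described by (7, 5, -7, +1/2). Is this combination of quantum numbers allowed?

Not allowed

The magnetic quantum number must satisfy −l ≤ ml ≤ l. With l = 5, ml can only be -5, -4, -3, -2, -1, 0, 1, 2, 3, 4, 5, so ml = -7 is forbidden.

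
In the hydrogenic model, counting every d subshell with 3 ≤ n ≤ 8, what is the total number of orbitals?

30

A d subshell (l = 2) exists for every n ≥ 3, so shells n = 3, 4, 5, 6, 7, 8 each contribute one — 6 subshells.
Since each d subshell has 2·2+1 = 5 orbitals, the total is 6 × 5 = 30.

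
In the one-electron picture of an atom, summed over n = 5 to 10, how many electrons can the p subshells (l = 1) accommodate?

36

A p subshell (l = 1) exists for every n ≥ 2, so shells n = 5, 6, 7, 8, 9, 10 each contribute one — 6 subshells.
Since each p subshell holds 2(2·1+1) = 6 electrons, the total is 6 × 6 = 36.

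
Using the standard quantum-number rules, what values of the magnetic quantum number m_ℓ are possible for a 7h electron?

The 7h subshell has ℓ = 5, and m_ℓ takes every integer from −ℓ to +ℓ. With ℓ = 5 that gives the 11 values -5, -4, -3, -2, -1, 0, 1, 2, 3, 4, 5.

-5, -4, -3, -2, -1, 0, 1, 2, 3, 4, 5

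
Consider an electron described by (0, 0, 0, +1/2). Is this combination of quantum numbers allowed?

Not allowed

The principal quantum number must be a positive integer (n ≥ 1), but here n = 0.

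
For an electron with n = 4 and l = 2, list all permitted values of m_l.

m_l takes every integer from −l to +l. With l = 2 that gives the 5 values -2, -1, 0, 1, 2.

-2, -1, 0, 1, 2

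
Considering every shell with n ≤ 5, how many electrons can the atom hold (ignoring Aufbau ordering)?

Total orbitals = 1² + 2² + 3² + 4² + 5² = 55. Doubling for spin gives 110 electrons.

110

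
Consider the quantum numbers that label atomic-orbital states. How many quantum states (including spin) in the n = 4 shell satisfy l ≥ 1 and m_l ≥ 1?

Per l-value: l=1 → 1; l=2 → 2; l=3 → 3.
Orbitals: 1 + 2 + 3 = 6. Each orbital carries two spin states, so 6 × 2 = 12 states.

12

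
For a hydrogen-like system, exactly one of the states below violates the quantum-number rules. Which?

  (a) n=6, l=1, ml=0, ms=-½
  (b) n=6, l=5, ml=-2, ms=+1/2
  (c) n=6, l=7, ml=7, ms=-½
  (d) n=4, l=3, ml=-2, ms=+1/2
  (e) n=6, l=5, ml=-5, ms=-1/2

(c)

(c) has l = 7 ≥ n = 6, violating 0 ≤ l ≤ n−1.
The remaining sets (a), (b), (d), (e) satisfy all four rules.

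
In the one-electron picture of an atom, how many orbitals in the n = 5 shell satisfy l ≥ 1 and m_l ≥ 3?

The n = 5 shell has l = 0 through 4; check each.
The (l, m_l) pairs meeting l ≥ 1 and m_l ≥ 3 give: l=3 → 1; l=4 → 2.
Total orbitals: 1 + 2 = 3.

3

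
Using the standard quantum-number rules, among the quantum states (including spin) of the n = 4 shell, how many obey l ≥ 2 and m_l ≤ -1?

10

The n = 4 shell has l = 0 through 3; check each.
Contributions: l=2 → 2; l=3 → 3.
Orbitals: 2 + 3 = 5. Each orbital carries two spin states, so 5 × 2 = 10 states.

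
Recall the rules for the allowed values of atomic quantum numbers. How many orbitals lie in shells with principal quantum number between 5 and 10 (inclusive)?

Shell n has n² orbitals: 5²=25 + 6²=36 + 7²=49 + 8²=64 + 9²=81 + 10²=100 = 355 orbitals.

355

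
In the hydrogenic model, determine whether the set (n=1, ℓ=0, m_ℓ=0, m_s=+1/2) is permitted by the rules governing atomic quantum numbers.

Yes

n = 1 is a positive integer. ℓ = 0 satisfies 0 ≤ ℓ ≤ n−1 = 0. m_ℓ = 0 lies in the range −ℓ … +ℓ (here 0). m_s = +1/2 is one of ±1/2.
All four constraints are satisfied.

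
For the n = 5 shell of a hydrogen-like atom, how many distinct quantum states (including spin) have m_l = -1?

Go through l = 0, …, 4 (the values permitted for n = 5).
Per l-value: l=1 → 1; l=2 → 1; l=3 → 1; l=4 → 1.
Orbitals: 1 + 1 + 1 + 1 = 4. Each orbital carries two spin states, so 4 × 2 = 8 states.

8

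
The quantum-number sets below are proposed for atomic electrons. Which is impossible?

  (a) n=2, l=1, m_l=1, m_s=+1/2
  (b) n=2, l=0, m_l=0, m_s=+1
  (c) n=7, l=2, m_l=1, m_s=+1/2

(b) has m_s = +1, but an electron's spin must be ±1/2.
The remaining sets (a), (c) satisfy all four rules.

(b)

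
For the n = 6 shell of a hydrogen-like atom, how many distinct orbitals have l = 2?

5

The n = 6 shell has l = 0 through 5; check each.
The (l, m_l) pairs meeting l = 2 give: l=2 → 5.
Total orbitals: 5.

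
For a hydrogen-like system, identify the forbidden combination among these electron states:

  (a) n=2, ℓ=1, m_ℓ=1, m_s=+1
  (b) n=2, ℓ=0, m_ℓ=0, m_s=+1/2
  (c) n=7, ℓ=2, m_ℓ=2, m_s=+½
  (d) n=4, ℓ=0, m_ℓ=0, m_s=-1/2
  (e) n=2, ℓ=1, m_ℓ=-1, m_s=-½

(a)

(a) has m_s = +1, but an electron's spin must be ±1/2.
The remaining sets (b), (c), (d), (e) satisfy all four rules.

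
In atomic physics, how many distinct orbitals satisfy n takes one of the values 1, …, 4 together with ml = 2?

3

Work shell by shell — for each n, count the (l, ml) pairs that satisfy ml = 2:
n=3 → 1; n=4 → 2.
Total orbitals: 1 + 2 = 3.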